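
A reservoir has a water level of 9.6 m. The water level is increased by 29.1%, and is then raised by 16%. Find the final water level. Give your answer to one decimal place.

After the 29.1% increase: 9.6 × 1.291 = 12.3936.
After the 16% increase: 12.3936 × 1.16 = 14.376576 ≈ 14.4.

14.4 m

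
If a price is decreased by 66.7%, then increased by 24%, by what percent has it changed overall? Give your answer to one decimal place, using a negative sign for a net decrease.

-58.7%

A 66.7% decrease multiplies by 0.333.
Then a 24% increase: 0.333 × 1.24 = 0.41292.
Overall factor 0.41292, i.e. -58.7%.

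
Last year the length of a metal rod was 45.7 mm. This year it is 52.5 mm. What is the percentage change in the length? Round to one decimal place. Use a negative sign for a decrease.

14.9%

Change: 52.5 − 45.7 = 6.8.
Relative to the original: 6.8 ÷ 45.7 ≈ 14.9%.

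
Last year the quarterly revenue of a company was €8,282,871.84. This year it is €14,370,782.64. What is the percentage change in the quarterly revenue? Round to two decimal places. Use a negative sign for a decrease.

73.50%

Change: €14,370,782.64 − €8,282,871.84 = €6,087,910.80.
Relative to the original: €6,087,910.80 ÷ €8,282,871.84 ≈ 73.50%.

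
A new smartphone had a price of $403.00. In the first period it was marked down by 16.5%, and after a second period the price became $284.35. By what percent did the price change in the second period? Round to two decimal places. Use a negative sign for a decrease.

-15.50%

After the first period: $403.00 × 0.835 = $336.505.
Second-period multiplier: $284.35 ÷ $336.505 ≈ 0.84501.
That is a change of -15.50%.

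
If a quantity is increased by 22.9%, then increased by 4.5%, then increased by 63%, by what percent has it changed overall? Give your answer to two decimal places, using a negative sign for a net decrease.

The combined multiplier is 1.229 × 1.045 × 1.63 = 2.09341715.
That corresponds to an increase of 109.34%.

109.34%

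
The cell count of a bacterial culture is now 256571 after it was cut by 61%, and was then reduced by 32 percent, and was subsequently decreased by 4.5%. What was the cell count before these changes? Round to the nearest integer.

1013050

The overall multiplier applied was 0.39 × 0.68 × 0.955 = 0.253266.
So the original cell count was 256571 ÷ 0.253266 ≈ 1013050.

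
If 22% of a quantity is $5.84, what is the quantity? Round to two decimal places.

$26.55

$5.84 ÷ 0.22 ≈ $26.55.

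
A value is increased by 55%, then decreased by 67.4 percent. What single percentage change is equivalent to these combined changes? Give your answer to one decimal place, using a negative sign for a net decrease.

-49.5%

A 55% increase multiplies by 1.55.
Then a 67.4% decrease: 1.55 × 0.326 = 0.5053.
Overall factor 0.5053, i.e. -49.5%.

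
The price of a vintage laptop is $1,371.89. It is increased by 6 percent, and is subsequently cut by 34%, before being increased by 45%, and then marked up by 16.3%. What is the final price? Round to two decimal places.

$1,618.52

Apply the 6% increase: $1,371.89 × 1.06 = $1454.2034.
34% decrease: $1454.2034 × 0.66 = $959.774244.
Apply the 45% increase: $959.774244 × 1.45 = $1391.6726538.
After the 16.3% increase: $1391.6726538 × 1.163 = $1618.5152963694 ≈ $1,618.52.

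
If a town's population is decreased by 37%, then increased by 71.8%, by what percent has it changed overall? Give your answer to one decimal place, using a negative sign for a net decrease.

8.2%

The combined multiplier is 0.63 × 1.718 = 1.08234.
That corresponds to an increase of 8.2%.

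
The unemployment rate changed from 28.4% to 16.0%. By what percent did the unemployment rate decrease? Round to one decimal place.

43.7%

The change is 16.0 − 28.4 = -12.4 percentage points.
Relative to the original 28.4%, that is -12.4 ÷ 28.4 ≈ -43.7%.
So the unemployment rate fell by 43.7%.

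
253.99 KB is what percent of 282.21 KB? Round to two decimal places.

90.00%

253.99 KB ÷ 282.21 KB ≈ 90.00%.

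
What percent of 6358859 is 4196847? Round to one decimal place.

66.0%

4196847 ÷ 6358859 ≈ 66.0%.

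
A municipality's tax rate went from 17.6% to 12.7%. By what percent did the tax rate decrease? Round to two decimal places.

The change is 12.7 − 17.6 = -4.9 percentage points.
Relative to the original 17.6%, that is -4.9 ÷ 17.6 ≈ -27.84%.
So the tax rate fell by 27.84%.

27.84%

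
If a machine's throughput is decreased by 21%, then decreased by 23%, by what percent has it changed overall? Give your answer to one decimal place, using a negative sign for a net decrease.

-39.2%

The combined multiplier is 0.79 × 0.77 = 0.6083.
That corresponds to a decrease of 39.2%.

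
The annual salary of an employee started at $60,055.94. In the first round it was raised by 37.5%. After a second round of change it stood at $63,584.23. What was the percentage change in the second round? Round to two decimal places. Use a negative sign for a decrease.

After the first round: $60,055.94 × 1.375 = $82576.9175.
Second-round multiplier: $63,584.23 ÷ $82576.9175 ≈ 0.77.
That is a change of -23.00%.

-23.00%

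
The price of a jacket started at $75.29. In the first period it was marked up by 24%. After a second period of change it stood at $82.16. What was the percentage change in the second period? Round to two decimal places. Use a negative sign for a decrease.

After the first period: $75.29 × 1.24 = $93.3596.
Second-period multiplier: $82.16 ÷ $93.3596 ≈ 0.880038.
That is a change of -12.00%.

-12.00%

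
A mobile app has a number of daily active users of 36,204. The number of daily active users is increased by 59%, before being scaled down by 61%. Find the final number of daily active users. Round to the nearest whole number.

After the 59% increase: 36,204 × 1.59 = 57564.36.
After the 61% decrease: 57564.36 × 0.39 = 22450.1004 ≈ 22,450.

22,450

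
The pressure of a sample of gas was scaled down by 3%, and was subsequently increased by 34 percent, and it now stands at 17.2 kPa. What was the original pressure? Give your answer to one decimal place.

13.2 kPa

Undoing the 34% increase: 17.2 ÷ 1.34 ≈ 12.835821.
Undoing the 3% decrease: 12.835821 ÷ 0.97 ≈ 13.2 kPa.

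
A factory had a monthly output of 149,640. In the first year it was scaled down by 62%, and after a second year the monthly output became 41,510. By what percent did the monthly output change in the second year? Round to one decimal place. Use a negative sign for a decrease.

-27.0%

After the first year: 149,640 × 0.38 = 56863.2.
Second-year multiplier: 41,510 ÷ 56863.2 ≈ 0.73.
That is a change of -27.0%.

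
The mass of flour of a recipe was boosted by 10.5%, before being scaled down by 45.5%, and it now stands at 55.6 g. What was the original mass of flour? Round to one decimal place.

Undoing the 45.5% decrease: 55.6 ÷ 0.545 ≈ 102.018349.
Undoing the 10.5% increase: 102.018349 ÷ 1.105 ≈ 92.3 g.

92.3 g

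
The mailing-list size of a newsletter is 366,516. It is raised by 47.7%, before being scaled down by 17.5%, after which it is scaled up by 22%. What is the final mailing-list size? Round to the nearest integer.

544,863

After the 47.7% increase: 366,516 × 1.477 = 541344.132.
After the 17.5% decrease: 541344.132 × 0.825 = 446608.9089.
22% increase: 446608.9089 × 1.22 = 544862.868858 ≈ 544,863.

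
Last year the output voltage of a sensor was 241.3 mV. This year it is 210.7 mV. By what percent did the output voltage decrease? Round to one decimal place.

12.7%

Change: 210.7 − 241.3 = -30.6.
Relative to the original: -30.6 ÷ 241.3 ≈ -12.7%.
So the output voltage decreased by 12.7%.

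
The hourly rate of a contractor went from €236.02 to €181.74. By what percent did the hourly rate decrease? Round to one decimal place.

23.0%

Change: €181.74 − €236.02 = -€54.28.
Relative to the original: -€54.28 ÷ €236.02 ≈ -23.0%.
So the hourly rate decreased by 23.0%.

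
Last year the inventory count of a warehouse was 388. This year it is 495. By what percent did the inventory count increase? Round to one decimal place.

Change: 495 − 388 = 107.
Relative to the original: 107 ÷ 388 ≈ 27.6%.
So the inventory count increased by 27.6%.

27.6%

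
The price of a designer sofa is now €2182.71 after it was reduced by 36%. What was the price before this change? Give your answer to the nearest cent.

The overall multiplier applied was 0.64.
So the original price was €2182.71 ÷ 0.64 ≈ €3410.48.

€3410.48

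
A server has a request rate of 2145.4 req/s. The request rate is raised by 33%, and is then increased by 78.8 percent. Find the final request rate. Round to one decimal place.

5101.8 req/s

After the 33% increase: 2145.4 × 1.33 = 2853.382.
78.8% increase: 2853.382 × 1.788 = 5101.847016 ≈ 5101.8.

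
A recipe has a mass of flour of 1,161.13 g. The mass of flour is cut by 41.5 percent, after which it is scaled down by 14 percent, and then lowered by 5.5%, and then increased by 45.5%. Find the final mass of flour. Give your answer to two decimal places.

After the 41.5% decrease: 1,161.13 × 0.585 = 679.26105.
After the 14% decrease: 679.26105 × 0.86 = 584.164503.
Apply the 5.5% decrease: 584.164503 × 0.945 = 552.035455335.
45.5% increase: 552.035455335 × 1.455 = 803.211587512425 ≈ 803.21.

803.21 g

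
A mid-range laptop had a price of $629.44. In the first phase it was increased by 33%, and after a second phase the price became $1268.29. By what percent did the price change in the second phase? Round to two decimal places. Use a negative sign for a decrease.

51.50%

After the first phase: $629.44 × 1.33 = $837.1552.
Second-phase multiplier: $1268.29 ÷ $837.1552 ≈ 1.515.
That is a change of 51.50%.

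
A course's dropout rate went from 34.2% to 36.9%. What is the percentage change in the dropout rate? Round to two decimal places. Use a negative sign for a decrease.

7.89%

The change is 36.9 − 34.2 = 2.7 percentage points.
Relative to the original 34.2%, that is 2.7 ÷ 34.2 ≈ 7.89%.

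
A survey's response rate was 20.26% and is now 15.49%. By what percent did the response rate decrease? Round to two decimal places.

23.54%

The change is 15.49 − 20.26 = -4.77 percentage points.
Relative to the original 20.26%, that is -4.77 ÷ 20.26 ≈ -23.54%.
So the response rate fell by 23.54%.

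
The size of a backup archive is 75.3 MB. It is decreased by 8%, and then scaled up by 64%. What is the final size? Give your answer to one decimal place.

113.6 MB

Each change multiplies by a factor: 0.92 × 1.64 = 1.5088.
75.3 × 1.5088 = 113.61264 ≈ 113.6.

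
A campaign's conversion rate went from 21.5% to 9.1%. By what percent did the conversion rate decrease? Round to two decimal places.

The change is 9.1 − 21.5 = -12.4 percentage points.
Relative to the original 21.5%, that is -12.4 ÷ 21.5 ≈ -57.67%.
So the conversion rate fell by 57.67%.

57.67%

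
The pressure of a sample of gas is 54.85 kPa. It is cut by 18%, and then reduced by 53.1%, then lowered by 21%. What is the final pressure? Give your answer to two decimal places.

Each change multiplies by a factor: 0.82 × 0.469 × 0.79 = 0.3038182.
54.85 × 0.3038182 = 16.66442827 ≈ 16.66.

16.66 kPa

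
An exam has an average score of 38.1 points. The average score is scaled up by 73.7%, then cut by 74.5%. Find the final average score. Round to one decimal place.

Each change multiplies by a factor: 1.737 × 0.255 = 0.442935.
38.1 × 0.442935 = 16.8758235 ≈ 16.9.

16.9 points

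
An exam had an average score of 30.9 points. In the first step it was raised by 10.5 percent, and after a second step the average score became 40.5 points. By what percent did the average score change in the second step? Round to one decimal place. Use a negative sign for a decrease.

After the first step: 30.9 × 1.105 = 34.1445.
Second-step multiplier: 40.5 ÷ 34.1445 ≈ 1.18614.
That is a change of 18.6%.

18.6%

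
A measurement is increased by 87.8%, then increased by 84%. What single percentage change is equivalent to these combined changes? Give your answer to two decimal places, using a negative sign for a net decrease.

The combined multiplier is 1.878 × 1.84 = 3.45552.
That corresponds to an increase of 245.55%.

245.55%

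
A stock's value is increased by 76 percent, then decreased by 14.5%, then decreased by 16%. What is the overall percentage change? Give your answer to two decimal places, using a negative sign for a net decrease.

The combined multiplier is 1.76 × 0.855 × 0.84 = 1.264032.
That corresponds to an increase of 26.40%.

26.40%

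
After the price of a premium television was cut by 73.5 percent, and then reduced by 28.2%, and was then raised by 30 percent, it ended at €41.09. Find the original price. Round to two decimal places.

€166.12

Undoing the 30% increase: €41.09 ÷ 1.3 ≈ €31.607692.
Undoing the 28.2% decrease: €31.607692 ÷ 0.718 ≈ €44.021855.
Undoing the 73.5% decrease: €44.021855 ÷ 0.265 ≈ €166.12.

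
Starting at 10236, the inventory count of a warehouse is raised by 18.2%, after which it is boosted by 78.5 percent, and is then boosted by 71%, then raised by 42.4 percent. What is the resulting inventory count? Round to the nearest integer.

52589

Each change multiplies by a factor: 1.182 × 1.785 × 1.71 × 1.424 = 5.1376178448.
10236 × 5.1376178448 = 52588.6562593728 ≈ 52589.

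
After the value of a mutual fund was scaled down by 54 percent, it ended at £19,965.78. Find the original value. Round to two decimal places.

£43,403.87

The overall multiplier applied was 0.46.
So the original value was £19,965.78 ÷ 0.46 ≈ £43,403.87.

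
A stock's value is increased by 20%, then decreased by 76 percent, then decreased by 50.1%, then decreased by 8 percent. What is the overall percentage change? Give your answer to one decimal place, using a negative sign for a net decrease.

-86.8%

The combined multiplier is 1.2 × 0.24 × 0.499 × 0.92 = 0.13221504.
That corresponds to a decrease of 86.8%.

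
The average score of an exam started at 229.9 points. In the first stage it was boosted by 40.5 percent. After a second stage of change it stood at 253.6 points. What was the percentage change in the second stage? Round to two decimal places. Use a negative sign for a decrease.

-21.49%

After the first stage: 229.9 × 1.405 = 323.0095.
Second-stage multiplier: 253.6 ÷ 323.0095 ≈ 0.785116.
That is a change of -21.49%.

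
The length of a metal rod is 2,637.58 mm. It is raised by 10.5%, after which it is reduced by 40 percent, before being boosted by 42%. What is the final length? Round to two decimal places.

Apply the 10.5% increase: 2,637.58 × 1.105 = 2914.5259.
Apply the 40% decrease: 2914.5259 × 0.6 = 1748.71554.
After the 42% increase: 1748.71554 × 1.42 = 2483.1760668 ≈ 2,483.18.

2,483.18 mm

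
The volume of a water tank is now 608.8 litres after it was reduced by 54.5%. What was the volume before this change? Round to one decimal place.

The overall multiplier applied was 0.455.
So the original volume was 608.8 ÷ 0.455 ≈ 1,338.0 litres.

1,338.0 litres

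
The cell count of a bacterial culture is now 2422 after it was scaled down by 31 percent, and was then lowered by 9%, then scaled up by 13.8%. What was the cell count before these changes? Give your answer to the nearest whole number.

The overall multiplier applied was 0.69 × 0.91 × 1.138 = 0.7145502.
So the original cell count was 2422 ÷ 0.7145502 ≈ 3390.

3390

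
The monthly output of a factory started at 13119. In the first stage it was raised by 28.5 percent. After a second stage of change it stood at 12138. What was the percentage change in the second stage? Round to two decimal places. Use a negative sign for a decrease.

-28.00%

After the first stage: 13119 × 1.285 = 16857.915.
Second-stage multiplier: 12138 ÷ 16857.915 ≈ 0.720018.
That is a change of -28.00%.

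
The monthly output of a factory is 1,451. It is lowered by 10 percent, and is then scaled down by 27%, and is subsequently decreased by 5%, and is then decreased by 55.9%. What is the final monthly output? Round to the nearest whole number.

Each change multiplies by a factor: 0.9 × 0.73 × 0.95 × 0.441 = 0.27525015.
1,451 × 0.27525015 = 399.38796765 ≈ 399.

399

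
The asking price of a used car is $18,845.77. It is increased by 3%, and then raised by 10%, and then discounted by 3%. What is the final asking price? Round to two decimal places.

After the 3% increase: $18,845.77 × 1.03 = $19411.1431.
After the 10% increase: $19411.1431 × 1.1 = $21352.25741.
Apply the 3% decrease: $21352.25741 × 0.97 = $20711.6896877 ≈ $20,711.69.

$20,711.69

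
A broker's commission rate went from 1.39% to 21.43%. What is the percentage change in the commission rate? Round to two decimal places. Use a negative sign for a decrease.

The change is 21.43 − 1.39 = 20.04 percentage points.
Relative to the original 1.39%, that is 20.04 ÷ 1.39 ≈ 1441.73%.

1441.73%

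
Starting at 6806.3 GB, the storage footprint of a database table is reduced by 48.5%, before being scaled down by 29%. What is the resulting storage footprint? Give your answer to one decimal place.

2488.7 GB

After the 48.5% decrease: 6806.3 × 0.515 = 3505.2445.
29% decrease: 3505.2445 × 0.71 = 2488.723595 ≈ 2488.7.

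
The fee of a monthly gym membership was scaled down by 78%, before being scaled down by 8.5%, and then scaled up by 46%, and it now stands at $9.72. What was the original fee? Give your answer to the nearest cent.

$33.07

The overall multiplier applied was 0.22 × 0.915 × 1.46 = 0.293898.
So the original fee was $9.72 ÷ 0.293898 ≈ $33.07.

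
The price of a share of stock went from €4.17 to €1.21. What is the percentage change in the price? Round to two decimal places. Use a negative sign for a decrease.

-70.98%

Change: €1.21 − €4.17 = -€2.96.
Relative to the original: -€2.96 ÷ €4.17 ≈ -70.98%.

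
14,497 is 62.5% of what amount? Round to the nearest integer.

23,195

14,497 ÷ 0.625 ≈ 23,195.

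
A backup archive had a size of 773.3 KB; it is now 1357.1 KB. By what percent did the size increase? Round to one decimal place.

Change: 1357.1 − 773.3 = 583.8.
Relative to the original: 583.8 ÷ 773.3 ≈ 75.5%.
So the size increased by 75.5%.

75.5%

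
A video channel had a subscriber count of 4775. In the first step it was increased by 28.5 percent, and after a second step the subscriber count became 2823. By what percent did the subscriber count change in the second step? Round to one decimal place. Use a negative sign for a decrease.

-54.0%

After the first step: 4775 × 1.285 = 6135.875.
Second-step multiplier: 2823 ÷ 6135.875 ≈ 0.46008.
That is a change of -54.0%.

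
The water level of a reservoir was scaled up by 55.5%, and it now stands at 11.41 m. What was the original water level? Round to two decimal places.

7.34 m

The overall multiplier applied was 1.555.
So the original water level was 11.41 ÷ 1.555 ≈ 7.34 m.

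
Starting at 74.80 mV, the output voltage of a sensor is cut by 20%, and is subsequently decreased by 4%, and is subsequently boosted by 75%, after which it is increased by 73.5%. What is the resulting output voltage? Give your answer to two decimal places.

174.42 mV

Apply the 20% decrease: 74.80 × 0.8 = 59.84.
4% decrease: 59.84 × 0.96 = 57.4464.
Apply the 75% increase: 57.4464 × 1.75 = 100.5312.
Apply the 73.5% increase: 100.5312 × 1.735 = 174.421632 ≈ 174.42.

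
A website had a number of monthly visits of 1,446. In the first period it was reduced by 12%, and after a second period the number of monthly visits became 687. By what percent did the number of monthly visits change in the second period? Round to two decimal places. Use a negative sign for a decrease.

-46.01%

After the first period: 1,446 × 0.88 = 1272.48.
Second-period multiplier: 687 ÷ 1272.48 ≈ 0.539891.
That is a change of -46.01%.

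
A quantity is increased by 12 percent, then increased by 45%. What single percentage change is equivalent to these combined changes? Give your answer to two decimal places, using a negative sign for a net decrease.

The combined multiplier is 1.12 × 1.45 = 1.624.
That corresponds to an increase of 62.40%.

62.40%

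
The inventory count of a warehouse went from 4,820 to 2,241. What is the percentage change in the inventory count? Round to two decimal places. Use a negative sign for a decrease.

Change: 2,241 − 4,820 = -2,579.
Relative to the original: -2,579 ÷ 4,820 ≈ -53.51%.

-53.51%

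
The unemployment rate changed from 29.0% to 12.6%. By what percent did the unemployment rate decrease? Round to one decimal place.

The change is 12.6 − 29.0 = -16.4 percentage points.
Relative to the original 29.0%, that is -16.4 ÷ 29.0 ≈ -56.6%.
So the unemployment rate fell by 56.6%.

56.6%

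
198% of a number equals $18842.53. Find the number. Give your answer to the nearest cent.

$9516.43

$18842.53 ÷ 1.98 ≈ $9516.43.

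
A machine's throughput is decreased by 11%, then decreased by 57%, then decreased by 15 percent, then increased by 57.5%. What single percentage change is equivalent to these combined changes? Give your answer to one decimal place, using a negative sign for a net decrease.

An 11% decrease multiplies by 0.89.
Then a 57% decrease: 0.89 × 0.43 = 0.3827.
Then a 15% decrease: 0.3827 × 0.85 = 0.325295.
Then a 57.5% increase: 0.325295 × 1.575 = 0.512339625.
Overall factor 0.512339625, i.e. -48.8%.

-48.8%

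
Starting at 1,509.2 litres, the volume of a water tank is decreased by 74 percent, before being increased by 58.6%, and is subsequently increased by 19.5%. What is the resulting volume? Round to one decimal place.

Apply the 74% decrease: 1,509.2 × 0.26 = 392.392.
Apply the 58.6% increase: 392.392 × 1.586 = 622.333712.
19.5% increase: 622.333712 × 1.195 = 743.68878584 ≈ 743.7.

743.7 litres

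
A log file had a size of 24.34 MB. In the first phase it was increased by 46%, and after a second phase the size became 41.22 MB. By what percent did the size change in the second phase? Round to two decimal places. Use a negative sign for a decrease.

15.99%

After the first phase: 24.34 × 1.46 = 35.5364.
Second-phase multiplier: 41.22 ÷ 35.5364 ≈ 1.159937.
That is a change of 15.99%.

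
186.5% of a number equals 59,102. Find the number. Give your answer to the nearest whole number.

31,690

59,102 ÷ 1.865 ≈ 31,690.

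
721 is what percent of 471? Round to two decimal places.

721 ÷ 471 ≈ 153.08%.

153.08%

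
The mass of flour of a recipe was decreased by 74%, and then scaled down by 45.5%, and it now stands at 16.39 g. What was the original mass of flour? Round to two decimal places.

115.67 g

The overall multiplier applied was 0.26 × 0.545 = 0.1417.
So the original mass of flour was 16.39 ÷ 0.1417 ≈ 115.67 g.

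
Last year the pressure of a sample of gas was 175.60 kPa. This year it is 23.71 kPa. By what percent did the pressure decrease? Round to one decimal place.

86.5%

Change: 23.71 − 175.60 = -151.89.
Relative to the original: -151.89 ÷ 175.60 ≈ -86.5%.
So the pressure decreased by 86.5%.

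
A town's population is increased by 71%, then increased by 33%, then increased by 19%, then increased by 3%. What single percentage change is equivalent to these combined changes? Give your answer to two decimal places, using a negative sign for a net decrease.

The combined multiplier is 1.71 × 1.33 × 1.19 × 1.03 = 2.78760951.
That corresponds to an increase of 178.76%.

178.76%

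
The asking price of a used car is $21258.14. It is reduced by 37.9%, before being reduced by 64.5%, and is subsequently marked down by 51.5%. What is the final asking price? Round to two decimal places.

$2272.93

37.9% decrease: $21258.14 × 0.621 = $13201.30494.
After the 64.5% decrease: $13201.30494 × 0.355 = $4686.4632537.
After the 51.5% decrease: $4686.4632537 × 0.485 = $2272.9346780445 ≈ $2272.93.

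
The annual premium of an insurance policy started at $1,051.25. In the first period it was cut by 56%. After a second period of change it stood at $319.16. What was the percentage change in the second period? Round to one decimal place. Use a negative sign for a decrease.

After the first period: $1,051.25 × 0.44 = $462.55.
Second-period multiplier: $319.16 ÷ $462.55 ≈ 0.69.
That is a change of -31.0%.

-31.0%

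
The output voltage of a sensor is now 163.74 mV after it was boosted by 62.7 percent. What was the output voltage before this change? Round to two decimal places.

100.64 mV

The overall multiplier applied was 1.627.
So the original output voltage was 163.74 ÷ 1.627 ≈ 100.64 mV.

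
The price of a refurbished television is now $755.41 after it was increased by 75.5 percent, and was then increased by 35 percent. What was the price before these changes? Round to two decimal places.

$318.84

The overall multiplier applied was 1.755 × 1.35 = 2.36925.
So the original price was $755.41 ÷ 2.36925 ≈ $318.84.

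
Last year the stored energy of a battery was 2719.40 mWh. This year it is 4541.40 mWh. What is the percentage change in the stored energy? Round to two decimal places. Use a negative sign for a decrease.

Change: 4541.40 − 2719.40 = 1822.00.
Relative to the original: 1822.00 ÷ 2719.40 ≈ 67.00%.

67.00%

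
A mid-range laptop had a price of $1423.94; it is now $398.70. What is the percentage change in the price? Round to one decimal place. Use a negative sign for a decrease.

-72.0%

Change: $398.70 − $1423.94 = -$1025.24.
Relative to the original: -$1025.24 ÷ $1423.94 ≈ -72.0%.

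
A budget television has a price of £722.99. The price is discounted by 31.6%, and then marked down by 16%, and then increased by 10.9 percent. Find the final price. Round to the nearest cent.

Each change multiplies by a factor: 0.684 × 0.84 × 1.109 = 0.63718704.
£722.99 × 0.63718704 = £460.6798580496 ≈ £460.68.

£460.68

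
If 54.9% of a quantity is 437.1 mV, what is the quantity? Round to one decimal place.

437.1 mV ÷ 0.549 ≈ 796.2 mV.

796.2 mV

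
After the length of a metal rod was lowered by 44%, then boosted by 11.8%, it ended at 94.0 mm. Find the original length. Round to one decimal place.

The overall multiplier applied was 0.56 × 1.118 = 0.62608.
So the original length was 94.0 ÷ 0.62608 ≈ 150.1 mm.

150.1 mm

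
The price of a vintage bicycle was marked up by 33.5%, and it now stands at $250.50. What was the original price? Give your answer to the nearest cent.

$187.64

The overall multiplier applied was 1.335.
So the original price was $250.50 ÷ 1.335 ≈ $187.64.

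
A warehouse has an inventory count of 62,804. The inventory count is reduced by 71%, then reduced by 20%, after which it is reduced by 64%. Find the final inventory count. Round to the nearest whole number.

71% decrease: 62,804 × 0.29 = 18213.16.
Apply the 20% decrease: 18213.16 × 0.8 = 14570.528.
Apply the 64% decrease: 14570.528 × 0.36 = 5245.39008 ≈ 5,245.

5,245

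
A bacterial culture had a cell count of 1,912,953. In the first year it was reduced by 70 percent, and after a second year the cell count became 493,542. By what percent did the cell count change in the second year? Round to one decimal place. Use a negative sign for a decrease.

After the first year: 1,912,953 × 0.3 = 573885.9.
Second-year multiplier: 493,542 ÷ 573885.9 ≈ 0.86.
That is a change of -14.0%.

-14.0%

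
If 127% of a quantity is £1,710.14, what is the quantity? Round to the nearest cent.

£1,710.14 ÷ 1.27 ≈ £1,346.57.

£1,346.57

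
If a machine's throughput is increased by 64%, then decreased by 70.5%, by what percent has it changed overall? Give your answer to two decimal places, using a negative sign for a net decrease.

-51.62%

A 64% increase multiplies by 1.64.
Then a 70.5% decrease: 1.64 × 0.295 = 0.4838.
Overall factor 0.4838, i.e. -51.62%.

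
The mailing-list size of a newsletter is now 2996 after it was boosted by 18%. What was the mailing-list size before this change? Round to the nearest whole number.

2539

The overall multiplier applied was 1.18.
So the original mailing-list size was 2996 ÷ 1.18 ≈ 2539.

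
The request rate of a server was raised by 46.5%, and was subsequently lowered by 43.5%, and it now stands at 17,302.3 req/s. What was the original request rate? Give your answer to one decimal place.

Undoing the 43.5% decrease: 17,302.3 ÷ 0.565 ≈ 30623.539823.
Undoing the 46.5% increase: 30623.539823 ÷ 1.465 ≈ 20,903.4 req/s.

20,903.4 req/s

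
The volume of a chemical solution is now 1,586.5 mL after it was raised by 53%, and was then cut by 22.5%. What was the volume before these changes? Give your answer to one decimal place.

The overall multiplier applied was 1.53 × 0.775 = 1.18575.
So the original volume was 1,586.5 ÷ 1.18575 ≈ 1,338.0 mL.

1,338.0 mL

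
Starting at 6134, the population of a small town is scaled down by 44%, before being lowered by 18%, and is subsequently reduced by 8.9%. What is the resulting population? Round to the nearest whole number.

2566

Each change multiplies by a factor: 0.56 × 0.82 × 0.911 = 0.4183312.
6134 × 0.4183312 = 2566.0435808 ≈ 2566.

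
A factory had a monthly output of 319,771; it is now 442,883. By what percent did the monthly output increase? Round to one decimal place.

38.5%

Change: 442,883 − 319,771 = 123,112.
Relative to the original: 123,112 ÷ 319,771 ≈ 38.5%.
So the monthly output increased by 38.5%.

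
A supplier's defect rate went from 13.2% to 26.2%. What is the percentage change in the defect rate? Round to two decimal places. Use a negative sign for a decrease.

The change is 26.2 − 13.2 = 13.0 percentage points.
Relative to the original 13.2%, that is 13.0 ÷ 13.2 ≈ 98.48%.

98.48%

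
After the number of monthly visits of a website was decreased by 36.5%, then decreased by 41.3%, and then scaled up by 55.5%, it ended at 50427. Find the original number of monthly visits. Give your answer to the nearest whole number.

Undoing the 55.5% increase: 50427 ÷ 1.555 ≈ 32428.938907.
Undoing the 41.3% decrease: 32428.938907 ÷ 0.587 ≈ 55245.211085.
Undoing the 36.5% decrease: 55245.211085 ÷ 0.635 ≈ 87000.

87000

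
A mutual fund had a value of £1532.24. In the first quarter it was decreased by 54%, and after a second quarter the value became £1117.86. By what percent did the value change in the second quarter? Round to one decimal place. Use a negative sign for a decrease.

After the first quarter: £1532.24 × 0.46 = £704.8304.
Second-quarter multiplier: £1117.86 ÷ £704.8304 ≈ 1.586.
That is a change of 58.6%.

58.6%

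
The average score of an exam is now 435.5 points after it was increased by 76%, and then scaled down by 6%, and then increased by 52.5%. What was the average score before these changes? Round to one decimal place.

172.6 points

Undoing the 52.5% increase: 435.5 ÷ 1.525 ≈ 285.57377.
Undoing the 6% decrease: 285.57377 ÷ 0.94 ≈ 303.801883.
Undoing the 76% increase: 303.801883 ÷ 1.76 ≈ 172.6 points.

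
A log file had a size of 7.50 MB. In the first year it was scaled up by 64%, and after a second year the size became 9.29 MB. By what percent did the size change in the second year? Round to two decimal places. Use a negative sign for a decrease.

After the first year: 7.50 × 1.64 = 12.3.
Second-year multiplier: 9.29 ÷ 12.3 ≈ 0.755285.
That is a change of -24.47%.

-24.47%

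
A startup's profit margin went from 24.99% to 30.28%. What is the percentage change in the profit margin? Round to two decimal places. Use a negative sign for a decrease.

21.17%

The change is 30.28 − 24.99 = 5.29 percentage points.
Relative to the original 24.99%, that is 5.29 ÷ 24.99 ≈ 21.17%.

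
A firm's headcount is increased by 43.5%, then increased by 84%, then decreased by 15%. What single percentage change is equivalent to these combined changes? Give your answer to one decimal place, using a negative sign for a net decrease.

The combined multiplier is 1.435 × 1.84 × 0.85 = 2.24434.
That corresponds to an increase of 124.4%.

124.4%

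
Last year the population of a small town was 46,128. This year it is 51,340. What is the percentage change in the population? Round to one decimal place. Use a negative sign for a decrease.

Change: 51,340 − 46,128 = 5,212.
Relative to the original: 5,212 ÷ 46,128 ≈ 11.3%.

11.3%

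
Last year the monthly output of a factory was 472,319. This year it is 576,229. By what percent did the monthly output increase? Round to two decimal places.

22.00%

Change: 576,229 − 472,319 = 103,910.
Relative to the original: 103,910 ÷ 472,319 ≈ 22.00%.
So the monthly output increased by 22.00%.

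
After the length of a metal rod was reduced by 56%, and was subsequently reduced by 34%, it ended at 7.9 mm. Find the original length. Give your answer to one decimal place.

27.2 mm

Undoing the 34% decrease: 7.9 ÷ 0.66 ≈ 11.969697.
Undoing the 56% decrease: 11.969697 ÷ 0.44 ≈ 27.2 mm.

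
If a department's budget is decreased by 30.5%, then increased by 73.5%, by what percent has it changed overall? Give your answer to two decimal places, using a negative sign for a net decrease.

20.58%

A 30.5% decrease multiplies by 0.695.
Then a 73.5% increase: 0.695 × 1.735 = 1.205825.
Overall factor 1.205825, i.e. 20.58%.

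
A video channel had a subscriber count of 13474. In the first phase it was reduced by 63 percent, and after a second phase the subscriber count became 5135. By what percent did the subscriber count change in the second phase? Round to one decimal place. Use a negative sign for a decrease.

After the first phase: 13474 × 0.37 = 4985.38.
Second-phase multiplier: 5135 ÷ 4985.38 ≈ 1.03001.
That is a change of 3.0%.

3.0%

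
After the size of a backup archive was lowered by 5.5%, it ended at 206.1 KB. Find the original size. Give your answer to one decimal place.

The overall multiplier applied was 0.945.
So the original size was 206.1 ÷ 0.945 ≈ 218.1 KB.

218.1 KB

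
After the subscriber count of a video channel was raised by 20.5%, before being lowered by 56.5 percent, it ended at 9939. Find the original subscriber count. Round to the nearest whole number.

The overall multiplier applied was 1.205 × 0.435 = 0.524175.
So the original subscriber count was 9939 ÷ 0.524175 ≈ 18961.

18961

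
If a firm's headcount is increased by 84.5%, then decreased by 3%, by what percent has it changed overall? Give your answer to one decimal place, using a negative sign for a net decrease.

The combined multiplier is 1.845 × 0.97 = 1.78965.
That corresponds to an increase of 79.0%.

79.0%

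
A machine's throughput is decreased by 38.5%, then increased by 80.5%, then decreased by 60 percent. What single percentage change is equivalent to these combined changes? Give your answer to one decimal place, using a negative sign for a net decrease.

A 38.5% decrease multiplies by 0.615.
Then an 80.5% increase: 0.615 × 1.805 = 1.110075.
Then a 60% decrease: 1.110075 × 0.4 = 0.44403.
Overall factor 0.44403, i.e. -55.6%.

-55.6%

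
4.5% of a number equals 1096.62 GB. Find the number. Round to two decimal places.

1096.62 GB ÷ 0.045 ≈ 24369.33 GB.

24369.33 GB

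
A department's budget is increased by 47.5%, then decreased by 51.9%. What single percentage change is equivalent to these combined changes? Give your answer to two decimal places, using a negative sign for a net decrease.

-29.05%

The combined multiplier is 1.475 × 0.481 = 0.709475.
That corresponds to a decrease of 29.05%.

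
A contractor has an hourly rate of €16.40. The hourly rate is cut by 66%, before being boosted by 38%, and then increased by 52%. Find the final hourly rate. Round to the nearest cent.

€11.70

66% decrease: €16.40 × 0.34 = €5.576.
Apply the 38% increase: €5.576 × 1.38 = €7.69488.
52% increase: €7.69488 × 1.52 = €11.6962176 ≈ €11.70.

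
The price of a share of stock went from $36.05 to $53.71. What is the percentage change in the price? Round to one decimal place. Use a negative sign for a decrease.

Change: $53.71 − $36.05 = $17.66.
Relative to the original: $17.66 ÷ $36.05 ≈ 49.0%.

49.0%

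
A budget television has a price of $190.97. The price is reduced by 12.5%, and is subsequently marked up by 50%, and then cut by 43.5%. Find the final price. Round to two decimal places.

$141.62

After the 12.5% decrease: $190.97 × 0.875 = $167.09875.
Apply the 50% increase: $167.09875 × 1.5 = $250.648125.
After the 43.5% decrease: $250.648125 × 0.565 = $141.616190625 ≈ $141.62.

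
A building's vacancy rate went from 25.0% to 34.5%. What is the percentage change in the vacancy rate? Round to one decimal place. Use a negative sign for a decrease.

The change is 34.5 − 25.0 = 9.5 percentage points.
Relative to the original 25.0%, that is 9.5 ÷ 25.0 = 38.0%.

38.0%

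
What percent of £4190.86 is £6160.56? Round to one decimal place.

£6160.56 ÷ £4190.86 ≈ 147.0%.

147.0%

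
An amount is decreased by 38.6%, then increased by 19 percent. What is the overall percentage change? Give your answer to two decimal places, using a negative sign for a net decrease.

-26.93%

The combined multiplier is 0.614 × 1.19 = 0.73066.
That corresponds to a decrease of 26.93%.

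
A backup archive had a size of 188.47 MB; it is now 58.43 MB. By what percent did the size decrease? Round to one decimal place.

69.0%

Change: 58.43 − 188.47 = -130.04.
Relative to the original: -130.04 ÷ 188.47 ≈ -69.0%.
So the size decreased by 69.0%.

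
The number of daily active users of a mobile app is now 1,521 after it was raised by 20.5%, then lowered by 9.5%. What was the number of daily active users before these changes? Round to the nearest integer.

The overall multiplier applied was 1.205 × 0.905 = 1.090525.
So the original number of daily active users was 1,521 ÷ 1.090525 ≈ 1,395.

1,395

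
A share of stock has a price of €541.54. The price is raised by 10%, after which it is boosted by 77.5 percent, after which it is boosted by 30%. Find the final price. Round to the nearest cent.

€1374.56

10% increase: €541.54 × 1.1 = €595.694.
Apply the 77.5% increase: €595.694 × 1.775 = €1057.35685.
30% increase: €1057.35685 × 1.3 = €1374.563905 ≈ €1374.56.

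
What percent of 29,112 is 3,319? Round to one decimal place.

11.4%

3,319 ÷ 29,112 ≈ 11.4%.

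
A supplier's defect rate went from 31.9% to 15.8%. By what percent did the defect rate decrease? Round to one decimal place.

50.5%

The change is 15.8 − 31.9 = -16.1 percentage points.
Relative to the original 31.9%, that is -16.1 ÷ 31.9 ≈ -50.5%.
So the defect rate fell by 50.5%.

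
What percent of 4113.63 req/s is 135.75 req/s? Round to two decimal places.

3.30%

135.75 req/s ÷ 4113.63 req/s ≈ 3.30%.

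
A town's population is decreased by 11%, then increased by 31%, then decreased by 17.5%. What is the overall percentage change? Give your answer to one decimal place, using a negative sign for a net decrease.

-3.8%

The combined multiplier is 0.89 × 1.31 × 0.825 = 0.9618675.
That corresponds to a decrease of 3.8%.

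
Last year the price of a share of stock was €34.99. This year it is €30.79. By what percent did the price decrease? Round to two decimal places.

12.00%

Change: €30.79 − €34.99 = -€4.20.
Relative to the original: -€4.20 ÷ €34.99 ≈ -12.00%.
So the price decreased by 12.00%.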